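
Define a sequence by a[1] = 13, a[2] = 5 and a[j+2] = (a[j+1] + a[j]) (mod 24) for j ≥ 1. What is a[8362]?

11

a[1] = 13,  a[2] = 5,  a[3] = 18,  a[4] = 23,  a[5] = 17,  a[6] = 16,  a[7] = 9,  a[8] = 1,  a[9] = 10,  a[10] = 11,  a[11] = 21,  a[12] = 8,  a[13] = 5,  a[14] = 13,  a[15] = 18,  a[16] = 7,  a[17] = 1,  a[18] = 8,  a[19] = 9,  a[20] = 17,  a[21] = 2,  a[22] = 19,  a[23] = 21,  a[24] = 16,  a[25] = 13,  a[26] = 5.
Since (a[25], a[26]) = (a[1], a[2]) = (13, 5) (two consecutive terms determine the rest), the sequence is periodic with period 24.
So a[8362] = a[1 + ((8362-1) mod 24)] = a[10] = 11.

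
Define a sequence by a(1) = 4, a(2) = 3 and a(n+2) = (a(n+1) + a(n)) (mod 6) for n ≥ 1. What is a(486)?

3

a(1) = 4,  a(2) = 3,  a(3) = 1,  a(4) = 4,  a(5) = 5,  a(6) = 3,  a(7) = 2,  a(8) = 5,  a(9) = 1,  a(10) = 0,  a(11) = 1,  a(12) = 1,  a(13) = 2,  a(14) = 3,  a(15) = 5,  a(16) = 2,  a(17) = 1,  a(18) = 3,  a(19) = 4,  a(20) = 1,  a(21) = 5,  a(22) = 0,  a(23) = 5,  a(24) = 5,  a(25) = 4,  a(26) = 3.
Since (a(25), a(26)) = (a(1), a(2)) = (4, 3) (two consecutive terms determine the rest), the sequence is periodic with period 24.
(486 - 1) mod 24 = 5, so a(486) = a(6) = 3.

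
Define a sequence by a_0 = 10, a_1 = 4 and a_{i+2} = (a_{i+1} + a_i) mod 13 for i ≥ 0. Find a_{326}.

7

a_0 = 10, a_1 = 4, a_2 = 1, a_3 = 5, a_4 = 6, a_5 = 11, a_6 = 4, a_7 = 2, a_8 = 6, a_9 = 8, a_{10} = 1, a_{11} = 9, a_{12} = 10, a_{13} = 6, a_{14} = 3, a_{15} = 9, a_{16} = 12, a_{17} = 8, a_{18} = 7, a_{19} = 2, a_{20} = 9, a_{21} = 11, a_{22} = 7, a_{23} = 5, a_{24} = 12, a_{25} = 4, a_{26} = 3, a_{27} = 7, a_{28} = 10, a_{29} = 4.
Since (a_{28}, a_{29}) = (a_0, a_1) = (10, 4) (two consecutive terms determine the rest), the sequence is periodic with period 28.
(326 - 0) mod 28 = 18, so a_{326} = a_{18} = 7.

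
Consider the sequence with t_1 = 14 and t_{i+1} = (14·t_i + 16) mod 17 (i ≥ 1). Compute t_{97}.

t_1 = 14; t_2 = 8; t_3 = 9; t_4 = 6; t_5 = 15; t_6 = 5; t_7 = 1; t_8 = 13; t_9 = 11; t_{10} = 0; t_{11} = 16; t_{12} = 2; t_{13} = 10; t_{14} = 3; t_{15} = 7; t_{16} = 12; t_{17} = 14.
Since t_{17} = t_1 = 14, the sequence is periodic with period 16.
(97 - 1) mod 16 = 0, so t_{97} = t_1 = 14.

14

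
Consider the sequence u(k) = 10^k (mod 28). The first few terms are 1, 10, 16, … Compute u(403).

Listing terms: u(0) = 1; u(1) = 10; u(2) = 16; u(3) = 20; u(4) = 4; u(5) = 12; u(6) = 8; u(7) = 24; u(8) = 16.
Since u(8) = u(2) = 16, the sequence is eventually periodic: after a pre-period of length 2 it cycles with period 6.
For k ≥ 2, u(k) depends only on (k - 2) mod 6. (403 - 2) mod 6 = 5, so u(403) = u(7) = 24.

24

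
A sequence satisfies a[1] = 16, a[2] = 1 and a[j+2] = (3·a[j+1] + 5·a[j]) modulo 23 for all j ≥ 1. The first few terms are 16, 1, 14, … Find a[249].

a[1] = 16; a[2] = 1; a[3] = 14; a[4] = 1; a[5] = 4; a[6] = 17; a[7] = 2; a[8] = 22; a[9] = 7; a[10] = 16; a[11] = 14; a[12] = 7; a[13] = 22; a[14] = 9; a[15] = 22; a[16] = 19; a[17] = 6; a[18] = 21; a[19] = 1; a[20] = 16; a[21] = 7; a[22] = 9; a[23] = 16; a[24] = 1.
The sequence repeats with period 22.
(249 - 1) mod 22 = 6, so a[249] = a[7] = 2.

2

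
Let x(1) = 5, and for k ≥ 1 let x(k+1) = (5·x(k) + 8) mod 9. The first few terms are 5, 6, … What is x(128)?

We have x(1) = 5; x(2) = 6; x(3) = 2; x(4) = 0; x(5) = 8; x(6) = 3; x(7) = 5.
Since x(7) = x(1) = 5, the sequence is periodic with period 6.
(128 - 1) mod 6 = 1, so x(128) = x(2) = 6.

6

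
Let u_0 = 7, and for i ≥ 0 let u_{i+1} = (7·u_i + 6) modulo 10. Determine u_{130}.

1

Computing terms: u_0 = 7,  u_1 = 5,  u_2 = 1,  u_3 = 3,  u_4 = 7.
Since u_4 = u_0 = 7, the sequence is periodic with period 4.
(130 - 0) mod 4 = 2, so u_{130} = u_2 = 1.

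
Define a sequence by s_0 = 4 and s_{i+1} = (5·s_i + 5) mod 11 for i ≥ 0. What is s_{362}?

Listing terms: s_0 = 4, s_1 = 3, s_2 = 9, s_3 = 6, s_4 = 2, s_5 = 4.
Since s_5 = s_0 = 4, the sequence is periodic with period 5.
So s_{362} = s_{0 + ((362-0) mod 5)} = s_2 = 9.

9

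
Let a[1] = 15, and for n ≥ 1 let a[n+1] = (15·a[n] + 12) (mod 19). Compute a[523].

15

Listing terms: a[1] = 15,  a[2] = 9,  a[3] = 14,  a[4] = 13,  a[5] = 17,  a[6] = 1,  a[7] = 8,  a[8] = 18,  a[9] = 16,  a[10] = 5,  a[11] = 11,  a[12] = 6,  a[13] = 7,  a[14] = 3,  a[15] = 0,  a[16] = 12,  a[17] = 2,  a[18] = 4,  a[19] = 15.
The sequence repeats with period 18.
(523 - 1) mod 18 = 0, so a[523] = a[1] = 15.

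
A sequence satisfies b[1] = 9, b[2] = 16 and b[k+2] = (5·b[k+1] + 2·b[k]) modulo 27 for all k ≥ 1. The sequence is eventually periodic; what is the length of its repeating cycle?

We have b[1] = 9, b[2] = 16, b[3] = 17, b[4] = 9, b[5] = 25, b[6] = 8, b[7] = 9, b[8] = 7, b[9] = 26, b[10] = 9, b[11] = 16.
Since (b[10], b[11]) = (b[1], b[2]) = (9, 16) (two consecutive terms determine the rest), the sequence is periodic with period 9.

9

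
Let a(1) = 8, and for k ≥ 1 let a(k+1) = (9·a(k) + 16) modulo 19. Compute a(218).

12

a(1) = 8, a(2) = 12, a(3) = 10, a(4) = 11, a(5) = 1, a(6) = 6, a(7) = 13, a(8) = 0, a(9) = 16, a(10) = 8.
The sequence repeats with period 9.
(218 - 1) mod 9 = 1, so a(218) = a(2) = 12.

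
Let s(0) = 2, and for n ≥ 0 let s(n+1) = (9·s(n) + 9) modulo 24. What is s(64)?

18

Listing terms: s(0) = 2,  s(1) = 3,  s(2) = 12,  s(3) = 21,  s(4) = 6,  s(5) = 15,  s(6) = 0,  s(7) = 9,  s(8) = 18,  s(9) = 3.
Since s(9) = s(1) = 3, the sequence is eventually periodic: after a pre-period of length 1 it cycles with period 8.
For n ≥ 1, s(n) depends only on (n - 1) mod 8. (64 - 1) mod 8 = 7, so s(64) = s(8) = 18.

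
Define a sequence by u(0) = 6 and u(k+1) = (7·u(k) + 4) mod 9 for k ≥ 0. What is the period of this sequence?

9

u(0) = 6, u(1) = 1, u(2) = 2, u(3) = 0, u(4) = 4, u(5) = 5, u(6) = 3, u(7) = 7, u(8) = 8, u(9) = 6.
The sequence repeats with period 9.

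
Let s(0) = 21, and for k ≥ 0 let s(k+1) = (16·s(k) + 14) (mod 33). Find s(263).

Listing terms: s(0) = 21,  s(1) = 20,  s(2) = 4,  s(3) = 12,  s(4) = 8,  s(5) = 10,  s(6) = 9,  s(7) = 26,  s(8) = 1,  s(9) = 30,  s(10) = 32,  s(11) = 31,  s(12) = 15,  s(13) = 23,  s(14) = 19,  s(15) = 21.
Since s(15) = s(0) = 21, the sequence is periodic with period 15.
(263 - 0) mod 15 = 8, so s(263) = s(8) = 1.

1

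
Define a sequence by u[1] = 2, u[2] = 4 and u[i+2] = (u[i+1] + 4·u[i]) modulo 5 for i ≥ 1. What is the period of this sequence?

6

u[1] = 2, u[2] = 4, u[3] = 2, u[4] = 3, u[5] = 1, u[6] = 3, u[7] = 2, u[8] = 4.
Since (u[7], u[8]) = (u[1], u[2]) = (2, 4) (two consecutive terms determine the rest), the sequence is periodic with period 6.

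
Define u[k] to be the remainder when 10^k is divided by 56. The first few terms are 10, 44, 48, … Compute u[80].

16

u[1] = 10,  u[2] = 44,  u[3] = 48,  u[4] = 32,  u[5] = 40,  u[6] = 8,  u[7] = 24,  u[8] = 16,  u[9] = 48.
Since u[9] = u[3] = 48, the sequence is eventually periodic: after a pre-period of length 2 it cycles with period 6.
For k ≥ 3, u[k] depends only on (k - 3) mod 6. (80 - 3) mod 6 = 5, so u[80] = u[8] = 16.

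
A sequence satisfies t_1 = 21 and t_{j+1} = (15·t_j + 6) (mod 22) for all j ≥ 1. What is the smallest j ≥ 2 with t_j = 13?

Listing terms: t_1 = 21, t_2 = 13, t_3 = 3, t_4 = 7, t_5 = 1, t_6 = 21.
Since t_6 = t_1 = 21, the sequence is periodic with period 5.
The value 13 first appears (with j ≥ 2) at t_2.

2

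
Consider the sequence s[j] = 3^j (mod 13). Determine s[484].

We have s[1] = 3,  s[2] = 9,  s[3] = 1,  s[4] = 3.
The sequence repeats with period 3.
So s[484] = s[1 + ((484-1) mod 3)] = s[1] = 3.

3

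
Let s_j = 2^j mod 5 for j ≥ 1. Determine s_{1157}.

s_1 = 2, s_2 = 4, s_3 = 3, s_4 = 1, s_5 = 2.
Since s_5 = s_1 = 2, the sequence is periodic with period 4.
So s_{1157} = s_{1 + ((1157-1) mod 4)} = s_1 = 2.

2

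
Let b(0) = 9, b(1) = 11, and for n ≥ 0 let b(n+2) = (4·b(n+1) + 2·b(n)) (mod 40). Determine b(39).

We have b(0) = 9, b(1) = 11, b(2) = 22, b(3) = 30, b(4) = 4, b(5) = 36, b(6) = 32, b(7) = 0, b(8) = 24, b(9) = 16, b(10) = 32, b(11) = 0.
Since (b(10), b(11)) = (b(6), b(7)) = (32, 0) (two consecutive terms determine the rest), the sequence is eventually periodic: after a pre-period of length 6 it cycles with period 4.
For n ≥ 6, b(n) depends only on (n - 6) mod 4. (39 - 6) mod 4 = 1, so b(39) = b(7) = 0.

0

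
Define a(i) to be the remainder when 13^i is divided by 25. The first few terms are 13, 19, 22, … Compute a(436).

16

Computing terms: a(1) = 13; a(2) = 19; a(3) = 22; a(4) = 11; a(5) = 18; a(6) = 9; a(7) = 17; a(8) = 21; a(9) = 23; a(10) = 24; a(11) = 12; a(12) = 6; a(13) = 3; a(14) = 14; a(15) = 7; a(16) = 16; a(17) = 8; a(18) = 4; a(19) = 2; a(20) = 1; a(21) = 13.
The sequence repeats with period 20.
So a(436) = a(1 + ((436-1) mod 20)) = a(16) = 16.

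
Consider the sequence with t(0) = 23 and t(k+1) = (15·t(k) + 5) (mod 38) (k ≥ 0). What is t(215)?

t(0) = 23; t(1) = 8; t(2) = 11; t(3) = 18; t(4) = 9; t(5) = 26; t(6) = 15; t(7) = 2; t(8) = 35; t(9) = 36; t(10) = 13; t(11) = 10; t(12) = 3; t(13) = 12; t(14) = 33; t(15) = 6; t(16) = 19; t(17) = 24; t(18) = 23.
The sequence repeats with period 18.
So t(215) = t(0 + ((215-0) mod 18)) = t(17) = 24.

24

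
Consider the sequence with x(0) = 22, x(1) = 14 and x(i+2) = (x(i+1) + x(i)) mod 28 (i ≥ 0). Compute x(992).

8

Computing terms: x(0) = 22; x(1) = 14; x(2) = 8; x(3) = 22; x(4) = 2; x(5) = 24; x(6) = 26; x(7) = 22; x(8) = 20; x(9) = 14; x(10) = 6; x(11) = 20; x(12) = 26; x(13) = 18; x(14) = 16; x(15) = 6; x(16) = 22; x(17) = 0; x(18) = 22; x(19) = 22; x(20) = 16; x(21) = 10; x(22) = 26; x(23) = 8; x(24) = 6; x(25) = 14; x(26) = 20; x(27) = 6; x(28) = 26; x(29) = 4; x(30) = 2; x(31) = 6; x(32) = 8; x(33) = 14; x(34) = 22; x(35) = 8; x(36) = 2; x(37) = 10; x(38) = 12; x(39) = 22; x(40) = 6; x(41) = 0; x(42) = 6; x(43) = 6; x(44) = 12; x(45) = 18; x(46) = 2; x(47) = 20; x(48) = 22; x(49) = 14.
Since (x(48), x(49)) = (x(0), x(1)) = (22, 14) (two consecutive terms determine the rest), the sequence is periodic with period 48.
So x(992) = x(0 + ((992-0) mod 48)) = x(32) = 8.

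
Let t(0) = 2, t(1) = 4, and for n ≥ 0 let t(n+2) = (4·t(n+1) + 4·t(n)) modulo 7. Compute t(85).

We have t(0) = 2,  t(1) = 4,  t(2) = 3,  t(3) = 0,  t(4) = 5,  t(5) = 6,  t(6) = 2,  t(7) = 4.
Since (t(6), t(7)) = (t(0), t(1)) = (2, 4) (two consecutive terms determine the rest), the sequence is periodic with period 6.
(85 - 0) mod 6 = 1, so t(85) = t(1) = 4.

4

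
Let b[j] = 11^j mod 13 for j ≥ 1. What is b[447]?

5

Listing terms: b[1] = 11, b[2] = 4, b[3] = 5, b[4] = 3, b[5] = 7, b[6] = 12, b[7] = 2, b[8] = 9, b[9] = 8, b[10] = 10, b[11] = 6, b[12] = 1, b[13] = 11.
Since b[13] = b[1] = 11, the sequence is periodic with period 12.
So b[447] = b[1 + ((447-1) mod 12)] = b[3] = 5.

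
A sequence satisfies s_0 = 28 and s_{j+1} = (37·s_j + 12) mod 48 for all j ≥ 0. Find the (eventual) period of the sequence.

4

We have s_0 = 28, s_1 = 40, s_2 = 4, s_3 = 16, s_4 = 28.
Since s_4 = s_0 = 28, the sequence is periodic with period 4.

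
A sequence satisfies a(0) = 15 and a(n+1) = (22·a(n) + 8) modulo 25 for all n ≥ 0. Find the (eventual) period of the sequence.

20

Listing terms: a(0) = 15, a(1) = 13, a(2) = 19, a(3) = 1, a(4) = 5, a(5) = 18, a(6) = 4, a(7) = 21, a(8) = 20, a(9) = 23, a(10) = 14, a(11) = 16, a(12) = 10, a(13) = 3, a(14) = 24, a(15) = 11, a(16) = 0, a(17) = 8, a(18) = 9, a(19) = 6, a(20) = 15.
The sequence repeats with period 20.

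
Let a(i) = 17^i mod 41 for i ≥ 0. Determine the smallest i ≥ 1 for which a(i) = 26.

9

Computing terms: a(0) = 1,  a(1) = 17,  a(2) = 2,  a(3) = 34,  a(4) = 4,  a(5) = 27,  a(6) = 8,  a(7) = 13,  a(8) = 16,  a(9) = 26,  a(10) = 32,  a(11) = 11,  a(12) = 23,  a(13) = 22,  a(14) = 5,  a(15) = 3,  a(16) = 10,  a(17) = 6,  a(18) = 20,  a(19) = 12,  a(20) = 40,  a(21) = 24,  a(22) = 39,  a(23) = 7,  a(24) = 37,  a(25) = 14,  a(26) = 33,  a(27) = 28,  a(28) = 25,  a(29) = 15,  a(30) = 9,  a(31) = 30,  a(32) = 18,  a(33) = 19,  a(34) = 36,  a(35) = 38,  a(36) = 31,  a(37) = 35,  a(38) = 21,  a(39) = 29,  a(40) = 1.
The sequence repeats with period 40.
The value 26 first appears (with i ≥ 1) at a(9).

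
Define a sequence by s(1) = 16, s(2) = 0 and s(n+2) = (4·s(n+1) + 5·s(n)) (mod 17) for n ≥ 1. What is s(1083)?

9

Computing terms: s(1) = 16, s(2) = 0, s(3) = 12, s(4) = 14, s(5) = 14, s(6) = 7, s(7) = 13, s(8) = 2, s(9) = 5, s(10) = 13, s(11) = 9, s(12) = 16, s(13) = 7, s(14) = 6, s(15) = 8, s(16) = 11, s(17) = 16, s(18) = 0.
Since (s(17), s(18)) = (s(1), s(2)) = (16, 0) (two consecutive terms determine the rest), the sequence is periodic with period 16.
(1083 - 1) mod 16 = 10, so s(1083) = s(11) = 9.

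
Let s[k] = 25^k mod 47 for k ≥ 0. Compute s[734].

37

Computing terms: s[0] = 1, s[1] = 25, s[2] = 14, s[3] = 21, s[4] = 8, s[5] = 12, s[6] = 18, s[7] = 27, s[8] = 17, s[9] = 2, s[10] = 3, s[11] = 28, s[12] = 42, s[13] = 16, s[14] = 24, s[15] = 36, s[16] = 7, s[17] = 34, s[18] = 4, s[19] = 6, s[20] = 9, s[21] = 37, s[22] = 32, s[23] = 1.
Since s[23] = s[0] = 1, the sequence is periodic with period 23.
(734 - 0) mod 23 = 21, so s[734] = s[21] = 37.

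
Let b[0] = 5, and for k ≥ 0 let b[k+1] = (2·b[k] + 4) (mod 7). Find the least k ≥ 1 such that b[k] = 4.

2

Listing terms: b[0] = 5; b[1] = 0; b[2] = 4; b[3] = 5.
The sequence repeats with period 3.
The value 4 first appears (with k ≥ 1) at b[2].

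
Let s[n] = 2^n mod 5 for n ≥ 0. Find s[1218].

Computing terms: s[0] = 1, s[1] = 2, s[2] = 4, s[3] = 3, s[4] = 1.
The sequence repeats with period 4.
(1218 - 0) mod 4 = 2, so s[1218] = s[2] = 4.

4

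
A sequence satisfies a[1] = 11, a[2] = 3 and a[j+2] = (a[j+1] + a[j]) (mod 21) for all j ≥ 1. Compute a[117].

10

We have a[1] = 11, a[2] = 3, a[3] = 14, a[4] = 17, a[5] = 10, a[6] = 6, a[7] = 16, a[8] = 1, a[9] = 17, a[10] = 18, a[11] = 14, a[12] = 11, a[13] = 4, a[14] = 15, a[15] = 19, a[16] = 13, a[17] = 11, a[18] = 3.
Since (a[17], a[18]) = (a[1], a[2]) = (11, 3) (two consecutive terms determine the rest), the sequence is periodic with period 16.
So a[117] = a[1 + ((117-1) mod 16)] = a[5] = 10.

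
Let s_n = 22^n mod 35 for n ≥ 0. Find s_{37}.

s_0 = 1, s_1 = 22, s_2 = 29, s_3 = 8, s_4 = 1.
The sequence repeats with period 4.
(37 - 0) mod 4 = 1, so s_{37} = s_1 = 22.

22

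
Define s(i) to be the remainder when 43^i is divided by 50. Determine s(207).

Computing terms: s(0) = 1,  s(1) = 43,  s(2) = 49,  s(3) = 7,  s(4) = 1.
The sequence repeats with period 4.
So s(207) = s(0 + ((207-0) mod 4)) = s(3) = 7.

7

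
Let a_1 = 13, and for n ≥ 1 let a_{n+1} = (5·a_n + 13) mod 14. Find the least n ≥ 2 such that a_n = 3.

5

We have a_1 = 13,  a_2 = 8,  a_3 = 11,  a_4 = 12,  a_5 = 3,  a_6 = 0,  a_7 = 13.
Since a_7 = a_1 = 13, the sequence is periodic with period 6.
The value 3 first appears (with n ≥ 2) at a_5.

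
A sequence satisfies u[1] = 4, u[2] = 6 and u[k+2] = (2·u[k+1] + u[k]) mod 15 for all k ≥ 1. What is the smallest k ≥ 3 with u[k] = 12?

We have u[1] = 4,  u[2] = 6,  u[3] = 1,  u[4] = 8,  u[5] = 2,  u[6] = 12,  u[7] = 11,  u[8] = 4,  u[9] = 4,  u[10] = 12,  u[11] = 13,  u[12] = 8,  u[13] = 14,  u[14] = 6,  u[15] = 11,  u[16] = 13,  u[17] = 7,  u[18] = 12,  u[19] = 1,  u[20] = 14,  u[21] = 14,  u[22] = 12,  u[23] = 8,  u[24] = 13,  u[25] = 4,  u[26] = 6.
Since (u[25], u[26]) = (u[1], u[2]) = (4, 6) (two consecutive terms determine the rest), the sequence is periodic with period 24.
The value 12 first appears (with k ≥ 3) at u[6].

6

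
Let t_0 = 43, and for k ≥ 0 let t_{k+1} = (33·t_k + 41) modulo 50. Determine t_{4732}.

We have t_0 = 43, t_1 = 10, t_2 = 21, t_3 = 34, t_4 = 13, t_5 = 20, t_6 = 1, t_7 = 24, t_8 = 33, t_9 = 30, t_{10} = 31, t_{11} = 14, t_{12} = 3, t_{13} = 40, t_{14} = 11, t_{15} = 4, t_{16} = 23, t_{17} = 0, t_{18} = 41, t_{19} = 44, t_{20} = 43.
Since t_{20} = t_0 = 43, the sequence is periodic with period 20.
So t_{4732} = t_{0 + ((4732-0) mod 20)} = t_{12} = 3.

3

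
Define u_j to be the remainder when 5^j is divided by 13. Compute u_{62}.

12

Listing terms: u_0 = 1; u_1 = 5; u_2 = 12; u_3 = 8; u_4 = 1.
Since u_4 = u_0 = 1, the sequence is periodic with period 4.
(62 - 0) mod 4 = 2, so u_{62} = u_2 = 12.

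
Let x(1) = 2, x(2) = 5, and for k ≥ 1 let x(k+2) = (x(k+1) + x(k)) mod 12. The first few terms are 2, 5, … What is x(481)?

x(1) = 2; x(2) = 5; x(3) = 7; x(4) = 0; x(5) = 7; x(6) = 7; x(7) = 2; x(8) = 9; x(9) = 11; x(10) = 8; x(11) = 7; x(12) = 3; x(13) = 10; x(14) = 1; x(15) = 11; x(16) = 0; x(17) = 11; x(18) = 11; x(19) = 10; x(20) = 9; x(21) = 7; x(22) = 4; x(23) = 11; x(24) = 3; x(25) = 2; x(26) = 5.
The sequence repeats with period 24.
(481 - 1) mod 24 = 0, so x(481) = x(1) = 2.

2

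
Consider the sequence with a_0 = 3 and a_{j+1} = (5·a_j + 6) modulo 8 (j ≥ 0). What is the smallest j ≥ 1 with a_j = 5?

1

We have a_0 = 3, a_1 = 5, a_2 = 7, a_3 = 1, a_4 = 3.
Since a_4 = a_0 = 3, the sequence is periodic with period 4.
The value 5 first appears (with j ≥ 1) at a_1.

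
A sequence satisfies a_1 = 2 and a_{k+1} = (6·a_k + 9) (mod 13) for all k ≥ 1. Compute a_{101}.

9

Listing terms: a_1 = 2,  a_2 = 8,  a_3 = 5,  a_4 = 0,  a_5 = 9,  a_6 = 11,  a_7 = 10,  a_8 = 4,  a_9 = 7,  a_{10} = 12,  a_{11} = 3,  a_{12} = 1,  a_{13} = 2.
Since a_{13} = a_1 = 2, the sequence is periodic with period 12.
(101 - 1) mod 12 = 4, so a_{101} = a_5 = 9.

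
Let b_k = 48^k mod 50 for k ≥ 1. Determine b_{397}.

We have b_1 = 48,  b_2 = 4,  b_3 = 42,  b_4 = 16,  b_5 = 18,  b_6 = 14,  b_7 = 22,  b_8 = 6,  b_9 = 38,  b_{10} = 24,  b_{11} = 2,  b_{12} = 46,  b_{13} = 8,  b_{14} = 34,  b_{15} = 32,  b_{16} = 36,  b_{17} = 28,  b_{18} = 44,  b_{19} = 12,  b_{20} = 26,  b_{21} = 48.
The sequence repeats with period 20.
(397 - 1) mod 20 = 16, so b_{397} = b_{17} = 28.

28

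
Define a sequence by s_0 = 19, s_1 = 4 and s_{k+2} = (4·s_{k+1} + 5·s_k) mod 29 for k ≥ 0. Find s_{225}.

4

Listing terms: s_0 = 19; s_1 = 4; s_2 = 24; s_3 = 0; s_4 = 4; s_5 = 16; s_6 = 26; s_7 = 10; s_8 = 25; s_9 = 5; s_{10} = 0; s_{11} = 25; s_{12} = 13; s_{13} = 3; s_{14} = 19; s_{15} = 4.
The sequence repeats with period 14.
(225 - 0) mod 14 = 1, so s_{225} = s_1 = 4.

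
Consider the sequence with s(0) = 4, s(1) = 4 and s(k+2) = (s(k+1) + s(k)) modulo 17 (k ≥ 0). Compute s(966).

3

s(0) = 4, s(1) = 4, s(2) = 8, s(3) = 12, s(4) = 3, s(5) = 15, s(6) = 1, s(7) = 16, s(8) = 0, s(9) = 16, s(10) = 16, s(11) = 15, s(12) = 14, s(13) = 12, s(14) = 9, s(15) = 4, s(16) = 13, s(17) = 0, s(18) = 13, s(19) = 13, s(20) = 9, s(21) = 5, s(22) = 14, s(23) = 2, s(24) = 16, s(25) = 1, s(26) = 0, s(27) = 1, s(28) = 1, s(29) = 2, s(30) = 3, s(31) = 5, s(32) = 8, s(33) = 13, s(34) = 4, s(35) = 0, s(36) = 4, s(37) = 4.
The sequence repeats with period 36.
So s(966) = s(0 + ((966-0) mod 36)) = s(30) = 3.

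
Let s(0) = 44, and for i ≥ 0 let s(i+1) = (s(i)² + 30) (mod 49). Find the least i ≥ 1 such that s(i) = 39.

s(0) = 44, s(1) = 6, s(2) = 17, s(3) = 25, s(4) = 18, s(5) = 11, s(6) = 4, s(7) = 46, s(8) = 39, s(9) = 32, s(10) = 25.
Since s(10) = s(3) = 25, the sequence is eventually periodic: after a pre-period of length 3 it cycles with period 7.
The value 39 first appears (with i ≥ 1) at s(8).

8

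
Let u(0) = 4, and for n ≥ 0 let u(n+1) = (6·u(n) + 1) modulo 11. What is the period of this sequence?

Listing terms: u(0) = 4, u(1) = 3, u(2) = 8, u(3) = 5, u(4) = 9, u(5) = 0, u(6) = 1, u(7) = 7, u(8) = 10, u(9) = 6, u(10) = 4.
Since u(10) = u(0) = 4, the sequence is periodic with period 10.

10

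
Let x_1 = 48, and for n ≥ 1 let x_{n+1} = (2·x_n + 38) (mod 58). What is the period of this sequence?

Listing terms: x_1 = 48; x_2 = 18; x_3 = 16; x_4 = 12; x_5 = 4; x_6 = 46; x_7 = 14; x_8 = 8; x_9 = 54; x_{10} = 30; x_{11} = 40; x_{12} = 2; x_{13} = 42; x_{14} = 6; x_{15} = 50; x_{16} = 22; x_{17} = 24; x_{18} = 28; x_{19} = 36; x_{20} = 52; x_{21} = 26; x_{22} = 32; x_{23} = 44; x_{24} = 10; x_{25} = 0; x_{26} = 38; x_{27} = 56; x_{28} = 34; x_{29} = 48.
Since x_{29} = x_1 = 48, the sequence is periodic with period 28.

28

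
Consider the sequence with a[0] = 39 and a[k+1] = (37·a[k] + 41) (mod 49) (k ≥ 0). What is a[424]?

a[0] = 39,  a[1] = 14,  a[2] = 20,  a[3] = 46,  a[4] = 28,  a[5] = 48,  a[6] = 4,  a[7] = 42,  a[8] = 27,  a[9] = 11,  a[10] = 7,  a[11] = 6,  a[12] = 18,  a[13] = 21,  a[14] = 34,  a[15] = 25,  a[16] = 35,  a[17] = 13,  a[18] = 32,  a[19] = 0,  a[20] = 41,  a[21] = 39.
Since a[21] = a[0] = 39, the sequence is periodic with period 21.
So a[424] = a[0 + ((424-0) mod 21)] = a[4] = 28.

28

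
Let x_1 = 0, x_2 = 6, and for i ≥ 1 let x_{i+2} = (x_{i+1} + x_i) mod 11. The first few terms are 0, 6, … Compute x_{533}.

Computing terms: x_1 = 0, x_2 = 6, x_3 = 6, x_4 = 1, x_5 = 7, x_6 = 8, x_7 = 4, x_8 = 1, x_9 = 5, x_{10} = 6, x_{11} = 0, x_{12} = 6.
Since (x_{11}, x_{12}) = (x_1, x_2) = (0, 6) (two consecutive terms determine the rest), the sequence is periodic with period 10.
So x_{533} = x_{1 + ((533-1) mod 10)} = x_3 = 6.

6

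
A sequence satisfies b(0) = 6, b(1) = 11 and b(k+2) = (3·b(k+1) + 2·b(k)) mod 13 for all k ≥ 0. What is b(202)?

Listing terms: b(0) = 6, b(1) = 11, b(2) = 6, b(3) = 1, b(4) = 2, b(5) = 8, b(6) = 2, b(7) = 9, b(8) = 5, b(9) = 7, b(10) = 5, b(11) = 3, b(12) = 6, b(13) = 11.
Since (b(12), b(13)) = (b(0), b(1)) = (6, 11) (two consecutive terms determine the rest), the sequence is periodic with period 12.
(202 - 0) mod 12 = 10, so b(202) = b(10) = 5.

5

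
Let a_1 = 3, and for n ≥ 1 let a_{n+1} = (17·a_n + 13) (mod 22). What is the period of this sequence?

Computing terms: a_1 = 3; a_2 = 20; a_3 = 1; a_4 = 8; a_5 = 17; a_6 = 16; a_7 = 21; a_8 = 18; a_9 = 11; a_{10} = 2; a_{11} = 3.
The sequence repeats with period 10.

10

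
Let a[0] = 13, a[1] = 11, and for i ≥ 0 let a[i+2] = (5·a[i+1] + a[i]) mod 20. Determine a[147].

a[0] = 13; a[1] = 11; a[2] = 8; a[3] = 11; a[4] = 3; a[5] = 6; a[6] = 13; a[7] = 11.
Since (a[6], a[7]) = (a[0], a[1]) = (13, 11) (two consecutive terms determine the rest), the sequence is periodic with period 6.
So a[147] = a[0 + ((147-0) mod 6)] = a[3] = 11.

11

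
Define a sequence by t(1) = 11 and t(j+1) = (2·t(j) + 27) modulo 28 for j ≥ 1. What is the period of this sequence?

Computing terms: t(1) = 11; t(2) = 21; t(3) = 13; t(4) = 25; t(5) = 21.
Since t(5) = t(2) = 21, the sequence is eventually periodic: after a pre-period of length 1 it cycles with period 3.

3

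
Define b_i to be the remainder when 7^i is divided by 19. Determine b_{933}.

b_0 = 1; b_1 = 7; b_2 = 11; b_3 = 1.
Since b_3 = b_0 = 1, the sequence is periodic with period 3.
(933 - 0) mod 3 = 0, so b_{933} = b_0 = 1.

1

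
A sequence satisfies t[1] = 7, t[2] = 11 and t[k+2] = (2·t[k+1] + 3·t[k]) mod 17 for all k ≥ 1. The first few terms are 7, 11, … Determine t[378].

1

We have t[1] = 7; t[2] = 11; t[3] = 9; t[4] = 0; t[5] = 10; t[6] = 3; t[7] = 2; t[8] = 13; t[9] = 15; t[10] = 1; t[11] = 13; t[12] = 12; t[13] = 12; t[14] = 9; t[15] = 3; t[16] = 16; t[17] = 7; t[18] = 11.
Since (t[17], t[18]) = (t[1], t[2]) = (7, 11) (two consecutive terms determine the rest), the sequence is periodic with period 16.
(378 - 1) mod 16 = 9, so t[378] = t[10] = 1.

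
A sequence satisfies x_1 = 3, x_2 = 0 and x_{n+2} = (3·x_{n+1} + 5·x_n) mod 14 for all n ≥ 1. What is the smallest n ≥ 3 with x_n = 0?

5

x_1 = 3; x_2 = 0; x_3 = 1; x_4 = 3; x_5 = 0.
Since (x_4, x_5) = (x_1, x_2) = (3, 0) (two consecutive terms determine the rest), the sequence is periodic with period 3.
The value 0 next appears (with n ≥ 3) at x_5.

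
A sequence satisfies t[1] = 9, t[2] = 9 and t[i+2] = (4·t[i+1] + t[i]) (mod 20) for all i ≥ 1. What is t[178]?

t[1] = 9, t[2] = 9, t[3] = 5, t[4] = 9, t[5] = 1, t[6] = 13, t[7] = 13, t[8] = 5, t[9] = 13, t[10] = 17, t[11] = 1, t[12] = 1, t[13] = 5, t[14] = 1, t[15] = 9, t[16] = 17, t[17] = 17, t[18] = 5, t[19] = 17, t[20] = 13, t[21] = 9, t[22] = 9.
Since (t[21], t[22]) = (t[1], t[2]) = (9, 9) (two consecutive terms determine the rest), the sequence is periodic with period 20.
(178 - 1) mod 20 = 17, so t[178] = t[18] = 5.

5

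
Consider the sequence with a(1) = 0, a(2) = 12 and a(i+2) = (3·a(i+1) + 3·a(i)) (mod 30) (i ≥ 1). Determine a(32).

Listing terms: a(1) = 0, a(2) = 12, a(3) = 6, a(4) = 24, a(5) = 0, a(6) = 12.
The sequence repeats with period 4.
So a(32) = a(1 + ((32-1) mod 4)) = a(4) = 24.

24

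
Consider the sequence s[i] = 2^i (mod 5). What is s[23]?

3

We have s[0] = 1; s[1] = 2; s[2] = 4; s[3] = 3; s[4] = 1.
The sequence repeats with period 4.
(23 - 0) mod 4 = 3, so s[23] = s[3] = 3.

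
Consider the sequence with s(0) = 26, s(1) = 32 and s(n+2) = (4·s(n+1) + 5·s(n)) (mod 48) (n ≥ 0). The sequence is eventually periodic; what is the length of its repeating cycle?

12

Computing terms: s(0) = 26; s(1) = 32; s(2) = 18; s(3) = 40; s(4) = 10; s(5) = 0; s(6) = 2; s(7) = 8; s(8) = 42; s(9) = 16; s(10) = 34; s(11) = 24; s(12) = 26; s(13) = 32.
Since (s(12), s(13)) = (s(0), s(1)) = (26, 32) (two consecutive terms determine the rest), the sequence is periodic with period 12.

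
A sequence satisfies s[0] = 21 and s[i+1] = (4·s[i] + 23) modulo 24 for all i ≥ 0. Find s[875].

Computing terms: s[0] = 21,  s[1] = 11,  s[2] = 19,  s[3] = 3,  s[4] = 11.
Since s[4] = s[1] = 11, the sequence is eventually periodic: after a pre-period of length 1 it cycles with period 3.
For i ≥ 1, s[i] depends only on (i - 1) mod 3. (875 - 1) mod 3 = 1, so s[875] = s[2] = 19.

19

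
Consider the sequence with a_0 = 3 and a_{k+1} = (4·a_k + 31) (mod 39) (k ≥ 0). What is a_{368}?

8

We have a_0 = 3,  a_1 = 4,  a_2 = 8,  a_3 = 24,  a_4 = 10,  a_5 = 32,  a_6 = 3.
The sequence repeats with period 6.
So a_{368} = a_{0 + ((368-0) mod 6)} = a_2 = 8.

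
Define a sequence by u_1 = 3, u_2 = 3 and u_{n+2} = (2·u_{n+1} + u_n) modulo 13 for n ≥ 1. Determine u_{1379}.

11

Listing terms: u_1 = 3; u_2 = 3; u_3 = 9; u_4 = 8; u_5 = 12; u_6 = 6; u_7 = 11; u_8 = 2; u_9 = 2; u_{10} = 6; u_{11} = 1; u_{12} = 8; u_{13} = 4; u_{14} = 3; u_{15} = 10; u_{16} = 10; u_{17} = 4; u_{18} = 5; u_{19} = 1; u_{20} = 7; u_{21} = 2; u_{22} = 11; u_{23} = 11; u_{24} = 7; u_{25} = 12; u_{26} = 5; u_{27} = 9; u_{28} = 10; u_{29} = 3; u_{30} = 3.
The sequence repeats with period 28.
So u_{1379} = u_{1 + ((1379-1) mod 28)} = u_7 = 11.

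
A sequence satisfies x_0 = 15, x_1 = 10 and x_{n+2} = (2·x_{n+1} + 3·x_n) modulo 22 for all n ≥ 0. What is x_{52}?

21

Computing terms: x_0 = 15,  x_1 = 10,  x_2 = 21,  x_3 = 6,  x_4 = 9,  x_5 = 14,  x_6 = 11,  x_7 = 20,  x_8 = 7,  x_9 = 8,  x_{10} = 15,  x_{11} = 10.
The sequence repeats with period 10.
(52 - 0) mod 10 = 2, so x_{52} = x_2 = 21.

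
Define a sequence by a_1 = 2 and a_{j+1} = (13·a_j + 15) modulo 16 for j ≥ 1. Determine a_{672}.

Listing terms: a_1 = 2,  a_2 = 9,  a_3 = 4,  a_4 = 3,  a_5 = 6,  a_6 = 13,  a_7 = 8,  a_8 = 7,  a_9 = 10,  a_{10} = 1,  a_{11} = 12,  a_{12} = 11,  a_{13} = 14,  a_{14} = 5,  a_{15} = 0,  a_{16} = 15,  a_{17} = 2.
Since a_{17} = a_1 = 2, the sequence is periodic with period 16.
So a_{672} = a_{1 + ((672-1) mod 16)} = a_{16} = 15.

15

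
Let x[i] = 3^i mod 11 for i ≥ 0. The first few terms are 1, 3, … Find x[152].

Computing terms: x[0] = 1; x[1] = 3; x[2] = 9; x[3] = 5; x[4] = 4; x[5] = 1.
Since x[5] = x[0] = 1, the sequence is periodic with period 5.
(152 - 0) mod 5 = 2, so x[152] = x[2] = 9.

9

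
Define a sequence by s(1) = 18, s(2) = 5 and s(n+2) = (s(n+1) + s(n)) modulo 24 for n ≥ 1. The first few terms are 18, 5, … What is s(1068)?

19

We have s(1) = 18,  s(2) = 5,  s(3) = 23,  s(4) = 4,  s(5) = 3,  s(6) = 7,  s(7) = 10,  s(8) = 17,  s(9) = 3,  s(10) = 20,  s(11) = 23,  s(12) = 19,  s(13) = 18,  s(14) = 13,  s(15) = 7,  s(16) = 20,  s(17) = 3,  s(18) = 23,  s(19) = 2,  s(20) = 1,  s(21) = 3,  s(22) = 4,  s(23) = 7,  s(24) = 11,  s(25) = 18,  s(26) = 5.
The sequence repeats with period 24.
(1068 - 1) mod 24 = 11, so s(1068) = s(12) = 19.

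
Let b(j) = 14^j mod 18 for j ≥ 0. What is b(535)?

Computing terms: b(0) = 1, b(1) = 14, b(2) = 16, b(3) = 8, b(4) = 4, b(5) = 2, b(6) = 10, b(7) = 14.
Since b(7) = b(1) = 14, the sequence is eventually periodic: after a pre-period of length 1 it cycles with period 6.
For j ≥ 1, b(j) depends only on (j - 1) mod 6. (535 - 1) mod 6 = 0, so b(535) = b(1) = 14.

14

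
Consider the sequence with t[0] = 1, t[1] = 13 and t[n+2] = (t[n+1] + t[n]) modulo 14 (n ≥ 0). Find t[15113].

Listing terms: t[0] = 1,  t[1] = 13,  t[2] = 0,  t[3] = 13,  t[4] = 13,  t[5] = 12,  t[6] = 11,  t[7] = 9,  t[8] = 6,  t[9] = 1,  t[10] = 7,  t[11] = 8,  t[12] = 1,  t[13] = 9,  t[14] = 10,  t[15] = 5,  t[16] = 1,  t[17] = 6,  t[18] = 7,  t[19] = 13,  t[20] = 6,  t[21] = 5,  t[22] = 11,  t[23] = 2,  t[24] = 13,  t[25] = 1,  t[26] = 0,  t[27] = 1,  t[28] = 1,  t[29] = 2,  t[30] = 3,  t[31] = 5,  t[32] = 8,  t[33] = 13,  t[34] = 7,  t[35] = 6,  t[36] = 13,  t[37] = 5,  t[38] = 4,  t[39] = 9,  t[40] = 13,  t[41] = 8,  t[42] = 7,  t[43] = 1,  t[44] = 8,  t[45] = 9,  t[46] = 3,  t[47] = 12,  t[48] = 1,  t[49] = 13.
Since (t[48], t[49]) = (t[0], t[1]) = (1, 13) (two consecutive terms determine the rest), the sequence is periodic with period 48.
(15113 - 0) mod 48 = 41, so t[15113] = t[41] = 8.

8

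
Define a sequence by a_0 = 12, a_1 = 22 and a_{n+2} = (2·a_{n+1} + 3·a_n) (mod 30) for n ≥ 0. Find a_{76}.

2

We have a_0 = 12,  a_1 = 22,  a_2 = 20,  a_3 = 16,  a_4 = 2,  a_5 = 22,  a_6 = 20.
Since (a_5, a_6) = (a_1, a_2) = (22, 20) (two consecutive terms determine the rest), the sequence is eventually periodic: after a pre-period of length 1 it cycles with period 4.
For n ≥ 1, a_n depends only on (n - 1) mod 4. (76 - 1) mod 4 = 3, so a_{76} = a_4 = 2.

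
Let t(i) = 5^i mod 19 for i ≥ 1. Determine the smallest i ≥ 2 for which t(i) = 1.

9

Listing terms: t(1) = 5; t(2) = 6; t(3) = 11; t(4) = 17; t(5) = 9; t(6) = 7; t(7) = 16; t(8) = 4; t(9) = 1; t(10) = 5.
The sequence repeats with period 9.
The value 1 first appears (with i ≥ 2) at t(9).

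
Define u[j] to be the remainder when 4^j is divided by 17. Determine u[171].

We have u[1] = 4; u[2] = 16; u[3] = 13; u[4] = 1; u[5] = 4.
The sequence repeats with period 4.
So u[171] = u[1 + ((171-1) mod 4)] = u[3] = 13.

13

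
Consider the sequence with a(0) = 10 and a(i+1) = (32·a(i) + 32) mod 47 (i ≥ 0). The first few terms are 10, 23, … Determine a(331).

6

a(0) = 10; a(1) = 23; a(2) = 16; a(3) = 27; a(4) = 3; a(5) = 34; a(6) = 39; a(7) = 11; a(8) = 8; a(9) = 6; a(10) = 36; a(11) = 9; a(12) = 38; a(13) = 26; a(14) = 18; a(15) = 44; a(16) = 30; a(17) = 5; a(18) = 4; a(19) = 19; a(20) = 29; a(21) = 20; a(22) = 14; a(23) = 10.
The sequence repeats with period 23.
(331 - 0) mod 23 = 9, so a(331) = a(9) = 6.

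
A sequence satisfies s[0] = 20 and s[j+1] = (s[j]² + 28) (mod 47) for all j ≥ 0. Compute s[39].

32

We have s[0] = 20,  s[1] = 5,  s[2] = 6,  s[3] = 17,  s[4] = 35,  s[5] = 31,  s[6] = 2,  s[7] = 32,  s[8] = 18,  s[9] = 23,  s[10] = 40,  s[11] = 30,  s[12] = 35.
Since s[12] = s[4] = 35, the sequence is eventually periodic: after a pre-period of length 4 it cycles with period 8.
For j ≥ 4, s[j] depends only on (j - 4) mod 8. (39 - 4) mod 8 = 3, so s[39] = s[7] = 32.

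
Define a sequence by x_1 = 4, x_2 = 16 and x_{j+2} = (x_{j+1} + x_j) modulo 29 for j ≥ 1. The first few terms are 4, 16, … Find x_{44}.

16

Computing terms: x_1 = 4,  x_2 = 16,  x_3 = 20,  x_4 = 7,  x_5 = 27,  x_6 = 5,  x_7 = 3,  x_8 = 8,  x_9 = 11,  x_{10} = 19,  x_{11} = 1,  x_{12} = 20,  x_{13} = 21,  x_{14} = 12,  x_{15} = 4,  x_{16} = 16.
The sequence repeats with period 14.
So x_{44} = x_{1 + ((44-1) mod 14)} = x_2 = 16.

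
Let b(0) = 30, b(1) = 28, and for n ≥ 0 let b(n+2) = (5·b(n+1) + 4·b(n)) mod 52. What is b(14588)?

b(0) = 30; b(1) = 28; b(2) = 0; b(3) = 8; b(4) = 40; b(5) = 24; b(6) = 20; b(7) = 40; b(8) = 20; b(9) = 0; b(10) = 28; b(11) = 36; b(12) = 32; b(13) = 44; b(14) = 36; b(15) = 44; b(16) = 0; b(17) = 20; b(18) = 48; b(19) = 8; b(20) = 24; b(21) = 48; b(22) = 24; b(23) = 0; b(24) = 44; b(25) = 12; b(26) = 28; b(27) = 32; b(28) = 12; b(29) = 32; b(30) = 0; b(31) = 24; b(32) = 16; b(33) = 20; b(34) = 8; b(35) = 16; b(36) = 8; b(37) = 0; b(38) = 32; b(39) = 4; b(40) = 44; b(41) = 28; b(42) = 4; b(43) = 28; b(44) = 0.
Since (b(43), b(44)) = (b(1), b(2)) = (28, 0) (two consecutive terms determine the rest), the sequence is eventually periodic: after a pre-period of length 1 it cycles with period 42.
For n ≥ 1, b(n) depends only on (n - 1) mod 42. (14588 - 1) mod 42 = 13, so b(14588) = b(14) = 36.

36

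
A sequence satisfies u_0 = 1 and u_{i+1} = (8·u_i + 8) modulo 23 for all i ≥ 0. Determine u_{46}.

u_0 = 1; u_1 = 16; u_2 = 21; u_3 = 15; u_4 = 13; u_5 = 20; u_6 = 7; u_7 = 18; u_8 = 14; u_9 = 5; u_{10} = 2; u_{11} = 1.
The sequence repeats with period 11.
So u_{46} = u_{0 + ((46-0) mod 11)} = u_2 = 21.

21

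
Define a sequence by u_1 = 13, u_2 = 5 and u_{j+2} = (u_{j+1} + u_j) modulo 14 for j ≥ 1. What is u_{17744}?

13

u_1 = 13, u_2 = 5, u_3 = 4, u_4 = 9, u_5 = 13, u_6 = 8, u_7 = 7, u_8 = 1, u_9 = 8, u_{10} = 9, u_{11} = 3, u_{12} = 12, u_{13} = 1, u_{14} = 13, u_{15} = 0, u_{16} = 13, u_{17} = 13, u_{18} = 12, u_{19} = 11, u_{20} = 9, u_{21} = 6, u_{22} = 1, u_{23} = 7, u_{24} = 8, u_{25} = 1, u_{26} = 9, u_{27} = 10, u_{28} = 5, u_{29} = 1, u_{30} = 6, u_{31} = 7, u_{32} = 13, u_{33} = 6, u_{34} = 5, u_{35} = 11, u_{36} = 2, u_{37} = 13, u_{38} = 1, u_{39} = 0, u_{40} = 1, u_{41} = 1, u_{42} = 2, u_{43} = 3, u_{44} = 5, u_{45} = 8, u_{46} = 13, u_{47} = 7, u_{48} = 6, u_{49} = 13, u_{50} = 5.
Since (u_{49}, u_{50}) = (u_1, u_2) = (13, 5) (two consecutive terms determine the rest), the sequence is periodic with period 48.
So u_{17744} = u_{1 + ((17744-1) mod 48)} = u_{32} = 13.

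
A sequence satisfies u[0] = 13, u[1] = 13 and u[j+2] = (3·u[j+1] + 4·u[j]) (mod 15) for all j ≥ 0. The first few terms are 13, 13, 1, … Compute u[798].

10

Computing terms: u[0] = 13,  u[1] = 13,  u[2] = 1,  u[3] = 10,  u[4] = 4,  u[5] = 7,  u[6] = 7,  u[7] = 4,  u[8] = 10,  u[9] = 1,  u[10] = 13,  u[11] = 13.
The sequence repeats with period 10.
(798 - 0) mod 10 = 8, so u[798] = u[8] = 10.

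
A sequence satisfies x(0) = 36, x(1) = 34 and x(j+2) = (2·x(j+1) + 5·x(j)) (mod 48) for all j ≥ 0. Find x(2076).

12

Computing terms: x(0) = 36,  x(1) = 34,  x(2) = 8,  x(3) = 42,  x(4) = 28,  x(5) = 26,  x(6) = 0,  x(7) = 34,  x(8) = 20,  x(9) = 18,  x(10) = 40,  x(11) = 26,  x(12) = 12,  x(13) = 10,  x(14) = 32,  x(15) = 18,  x(16) = 4,  x(17) = 2,  x(18) = 24,  x(19) = 10,  x(20) = 44,  x(21) = 42,  x(22) = 16,  x(23) = 2,  x(24) = 36,  x(25) = 34.
The sequence repeats with period 24.
So x(2076) = x(0 + ((2076-0) mod 24)) = x(12) = 12.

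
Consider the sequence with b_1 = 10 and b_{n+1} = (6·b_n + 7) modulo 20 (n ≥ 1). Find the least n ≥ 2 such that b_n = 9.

3

We have b_1 = 10; b_2 = 7; b_3 = 9; b_4 = 1; b_5 = 13; b_6 = 5; b_7 = 17; b_8 = 9.
Since b_8 = b_3 = 9, the sequence is eventually periodic: after a pre-period of length 2 it cycles with period 5.
The value 9 first appears (with n ≥ 2) at b_3.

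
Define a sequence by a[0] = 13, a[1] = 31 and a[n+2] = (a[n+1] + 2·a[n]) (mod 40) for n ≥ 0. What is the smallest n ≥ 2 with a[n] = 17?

2

a[0] = 13, a[1] = 31, a[2] = 17, a[3] = 39, a[4] = 33, a[5] = 31, a[6] = 17.
Since (a[5], a[6]) = (a[1], a[2]) = (31, 17) (two consecutive terms determine the rest), the sequence is eventually periodic: after a pre-period of length 1 it cycles with period 4.
The value 17 first appears (with n ≥ 2) at a[2].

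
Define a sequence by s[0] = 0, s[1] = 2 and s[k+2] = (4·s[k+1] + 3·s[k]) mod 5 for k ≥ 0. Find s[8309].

3

s[0] = 0; s[1] = 2; s[2] = 3; s[3] = 3; s[4] = 1; s[5] = 3; s[6] = 0; s[7] = 4; s[8] = 1; s[9] = 1; s[10] = 2; s[11] = 1; s[12] = 0; s[13] = 3; s[14] = 2; s[15] = 2; s[16] = 4; s[17] = 2; s[18] = 0; s[19] = 1; s[20] = 4; s[21] = 4; s[22] = 3; s[23] = 4; s[24] = 0; s[25] = 2.
The sequence repeats with period 24.
So s[8309] = s[0 + ((8309-0) mod 24)] = s[5] = 3.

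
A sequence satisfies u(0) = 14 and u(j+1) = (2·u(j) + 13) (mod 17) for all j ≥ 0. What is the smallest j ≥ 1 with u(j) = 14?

u(0) = 14; u(1) = 7; u(2) = 10; u(3) = 16; u(4) = 11; u(5) = 1; u(6) = 15; u(7) = 9; u(8) = 14.
Since u(8) = u(0) = 14, the sequence is periodic with period 8.
The value 14 next appears (with j ≥ 1) at u(8).

8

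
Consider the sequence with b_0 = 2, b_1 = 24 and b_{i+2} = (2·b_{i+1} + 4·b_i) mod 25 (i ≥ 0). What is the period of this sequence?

25

We have b_0 = 2, b_1 = 24, b_2 = 6, b_3 = 8, b_4 = 15, b_5 = 12, b_6 = 9, b_7 = 16, b_8 = 18, b_9 = 0, b_{10} = 22, b_{11} = 19, b_{12} = 1, b_{13} = 3, b_{14} = 10, b_{15} = 7, b_{16} = 4, b_{17} = 11, b_{18} = 13, b_{19} = 20, b_{20} = 17, b_{21} = 14, b_{22} = 21, b_{23} = 23, b_{24} = 5, b_{25} = 2, b_{26} = 24.
The sequence repeats with period 25.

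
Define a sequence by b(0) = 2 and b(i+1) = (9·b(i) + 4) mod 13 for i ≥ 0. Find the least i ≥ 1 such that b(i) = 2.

We have b(0) = 2; b(1) = 9; b(2) = 7; b(3) = 2.
The sequence repeats with period 3.
The value 2 next appears (with i ≥ 1) at b(3).

3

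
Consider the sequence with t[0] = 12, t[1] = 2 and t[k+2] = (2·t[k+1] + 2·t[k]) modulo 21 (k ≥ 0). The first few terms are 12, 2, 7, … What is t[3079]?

8

We have t[0] = 12; t[1] = 2; t[2] = 7; t[3] = 18; t[4] = 8; t[5] = 10; t[6] = 15; t[7] = 8; t[8] = 4; t[9] = 3; t[10] = 14; t[11] = 13; t[12] = 12; t[13] = 8; t[14] = 19; t[15] = 12; t[16] = 20; t[17] = 1; t[18] = 0; t[19] = 2; t[20] = 4; t[21] = 12; t[22] = 11; t[23] = 4; t[24] = 9; t[25] = 5; t[26] = 7; t[27] = 3; t[28] = 20; t[29] = 4; t[30] = 6; t[31] = 20; t[32] = 10; t[33] = 18; t[34] = 14; t[35] = 1; t[36] = 9; t[37] = 20; t[38] = 16; t[39] = 9; t[40] = 8; t[41] = 13; t[42] = 0; t[43] = 5; t[44] = 10; t[45] = 9; t[46] = 17; t[47] = 10; t[48] = 12; t[49] = 2.
Since (t[48], t[49]) = (t[0], t[1]) = (12, 2) (two consecutive terms determine the rest), the sequence is periodic with period 48.
(3079 - 0) mod 48 = 7, so t[3079] = t[7] = 8.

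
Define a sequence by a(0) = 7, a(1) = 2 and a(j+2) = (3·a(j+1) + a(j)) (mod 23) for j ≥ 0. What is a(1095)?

Computing terms: a(0) = 7, a(1) = 2, a(2) = 13, a(3) = 18, a(4) = 21, a(5) = 12, a(6) = 11, a(7) = 22, a(8) = 8, a(9) = 0, a(10) = 8, a(11) = 1, a(12) = 11, a(13) = 11, a(14) = 21, a(15) = 5, a(16) = 13, a(17) = 21, a(18) = 7, a(19) = 19, a(20) = 18, a(21) = 4, a(22) = 7, a(23) = 2.
The sequence repeats with period 22.
(1095 - 0) mod 22 = 17, so a(1095) = a(17) = 21.

21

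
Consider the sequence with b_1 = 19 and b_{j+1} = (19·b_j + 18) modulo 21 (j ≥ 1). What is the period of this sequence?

6

Listing terms: b_1 = 19, b_2 = 1, b_3 = 16, b_4 = 7, b_5 = 4, b_6 = 10, b_7 = 19.
The sequence repeats with period 6.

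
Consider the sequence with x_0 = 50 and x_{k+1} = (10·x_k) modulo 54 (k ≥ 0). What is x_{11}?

x_0 = 50, x_1 = 14, x_2 = 32, x_3 = 50.
Since x_3 = x_0 = 50, the sequence is periodic with period 3.
(11 - 0) mod 3 = 2, so x_{11} = x_2 = 32.

32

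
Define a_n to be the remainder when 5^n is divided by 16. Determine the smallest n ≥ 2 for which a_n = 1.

a_1 = 5; a_2 = 9; a_3 = 13; a_4 = 1; a_5 = 5.
Since a_5 = a_1 = 5, the sequence is periodic with period 4.
The value 1 first appears (with n ≥ 2) at a_4.

4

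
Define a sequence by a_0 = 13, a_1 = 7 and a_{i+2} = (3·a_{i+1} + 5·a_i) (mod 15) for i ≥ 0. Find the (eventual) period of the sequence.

4

Computing terms: a_0 = 13, a_1 = 7, a_2 = 11, a_3 = 8, a_4 = 4, a_5 = 7, a_6 = 11.
Since (a_5, a_6) = (a_1, a_2) = (7, 11) (two consecutive terms determine the rest), the sequence is eventually periodic: after a pre-period of length 1 it cycles with period 4.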